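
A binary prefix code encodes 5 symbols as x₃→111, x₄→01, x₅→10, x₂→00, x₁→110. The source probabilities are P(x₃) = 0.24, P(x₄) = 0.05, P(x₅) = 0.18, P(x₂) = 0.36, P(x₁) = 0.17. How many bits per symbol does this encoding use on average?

2.41 bits/symbol

L̄ = Σ pᵢ·ℓᵢ = 0.24·3 + 0.05·2 + 0.18·2 + 0.36·2 + 0.17·3 = 2.41 bits/symbol.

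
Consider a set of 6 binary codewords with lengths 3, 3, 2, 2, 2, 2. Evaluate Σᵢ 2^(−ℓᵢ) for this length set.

With common denominator 2^3 = 8: Σ 2^(−ℓᵢ) = 1/8 + 1/8 + 2/8 + 2/8 + 2/8 + 2/8 = 10/8 = 1.25.

1.25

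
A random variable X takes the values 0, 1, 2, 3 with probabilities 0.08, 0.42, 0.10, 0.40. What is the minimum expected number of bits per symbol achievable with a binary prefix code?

1.76 bits/symbol

Repeatedly combine the two least-probable nodes; the expected code length is the sum of the merged weights.
merge 2/25 + 1/10 → 9/50
merge 9/50 + 2/5 → 29/50
merge 21/50 + 29/50 → 1
L = 9/50 + 29/50 + 1 = 44/25 = 1.76 bits/symbol.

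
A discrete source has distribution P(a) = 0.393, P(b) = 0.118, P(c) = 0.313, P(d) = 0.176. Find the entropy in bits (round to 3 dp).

1.859 bits

H = −Σ pᵢ log₂ pᵢ.
−0.393·log₂(0.393) = 0.5295
−0.118·log₂(0.118) = 0.3638
−0.313·log₂(0.313) = 0.5245
−0.176·log₂(0.176) = 0.4411
Sum ≈ 1.8590 → 1.859 bits.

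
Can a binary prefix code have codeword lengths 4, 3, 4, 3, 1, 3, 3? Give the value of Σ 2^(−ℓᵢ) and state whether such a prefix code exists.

1.125; no

With common denominator 2^4 = 16: Σ 2^(−ℓᵢ) = 1/16 + 2/16 + 1/16 + 2/16 + 8/16 + 2/16 + 2/16 = 18/16 = 1.125.
Kraft's inequality requires Σ ≤ 1; here Σ = 1.125 > 1, so no such prefix code exists.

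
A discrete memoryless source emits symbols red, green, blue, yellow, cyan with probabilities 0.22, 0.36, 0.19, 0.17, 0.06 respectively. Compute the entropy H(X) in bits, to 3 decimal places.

H = −Σ pᵢ log₂ pᵢ.
−0.22·log₂(0.22) = 0.4806
−0.36·log₂(0.36) = 0.5306
−0.19·log₂(0.19) = 0.4552
−0.17·log₂(0.17) = 0.4346
−0.06·log₂(0.06) = 0.2435
Sum ≈ 2.1445 → 2.145 bits.

2.145 bits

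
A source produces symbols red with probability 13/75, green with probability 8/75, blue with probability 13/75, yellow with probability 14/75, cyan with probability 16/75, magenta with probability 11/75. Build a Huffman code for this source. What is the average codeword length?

Repeatedly combine the two least-probable nodes; the expected code length is the sum of the merged weights.
merge 8/75 + 11/75 → 19/75
merge 13/75 + 13/75 → 26/75
merge 14/75 + 16/75 → 2/5
merge 19/75 + 26/75 → 3/5
merge 2/5 + 3/5 → 1
L = 19/75 + 26/75 + 2/5 + 3/5 + 1 = 13/5 = 2.6 bits/symbol.

2.6 bits/symbol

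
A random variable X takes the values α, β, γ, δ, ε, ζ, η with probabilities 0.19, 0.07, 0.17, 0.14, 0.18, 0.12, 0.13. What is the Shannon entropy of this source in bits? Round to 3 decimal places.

2.750 bits

H = −Σ pᵢ log₂ pᵢ.
−0.19·log₂(0.19) = 0.4552
−0.07·log₂(0.07) = 0.2686
−0.17·log₂(0.17) = 0.4346
−0.14·log₂(0.14) = 0.3971
−0.18·log₂(0.18) = 0.4453
−0.12·log₂(0.12) = 0.3671
−0.13·log₂(0.13) = 0.3826
Sum ≈ 2.7505 → 2.750 bits.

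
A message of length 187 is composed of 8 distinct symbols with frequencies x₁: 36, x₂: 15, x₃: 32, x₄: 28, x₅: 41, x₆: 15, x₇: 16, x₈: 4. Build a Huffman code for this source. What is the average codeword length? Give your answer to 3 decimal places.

2.856 bits/symbol

Probabilities are the counts divided by 187.
Repeatedly combine the two least-probable nodes; the expected code length is the sum of the merged weights.
merge 4/187 + 15/187 → 19/187
merge 15/187 + 16/187 → 31/187
merge 19/187 + 28/187 → 47/187
merge 31/187 + 32/187 → 63/187
merge 36/187 + 41/187 → 7/17
merge 47/187 + 63/187 → 10/17
merge 7/17 + 10/17 → 1
L = 19/187 + 31/187 + 47/187 + 63/187 + 7/17 + 10/17 + 1 = 534/187 ≈ 2.856 bits/symbol.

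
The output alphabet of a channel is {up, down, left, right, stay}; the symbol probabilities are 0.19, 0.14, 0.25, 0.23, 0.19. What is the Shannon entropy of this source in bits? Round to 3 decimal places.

H = −Σ pᵢ log₂ pᵢ.
−0.19·log₂(0.19) = 0.4552
−0.14·log₂(0.14) = 0.3971
−0.25·log₂(0.25) = 0.5000
−0.23·log₂(0.23) = 0.4877
−0.19·log₂(0.19) = 0.4552
Sum ≈ 2.2952 → 2.295 bits.

2.295 bits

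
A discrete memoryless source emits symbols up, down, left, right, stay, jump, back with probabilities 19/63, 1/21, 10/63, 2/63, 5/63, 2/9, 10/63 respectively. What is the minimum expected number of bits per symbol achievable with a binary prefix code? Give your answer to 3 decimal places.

Repeatedly combine the two least-probable nodes; the expected code length is the sum of the merged weights.
merge 2/63 + 1/21 → 5/63
merge 5/63 + 5/63 → 10/63
merge 10/63 + 10/63 → 20/63
merge 10/63 + 2/9 → 8/21
merge 19/63 + 20/63 → 13/21
merge 8/21 + 13/21 → 1
L = 5/63 + 10/63 + 20/63 + 8/21 + 13/21 + 1 = 23/9 ≈ 2.556 bits/symbol.

2.556 bits/symbol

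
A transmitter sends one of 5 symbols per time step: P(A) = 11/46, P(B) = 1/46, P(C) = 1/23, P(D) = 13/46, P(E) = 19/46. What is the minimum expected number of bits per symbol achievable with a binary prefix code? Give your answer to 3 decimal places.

1.957 bits/symbol

Repeatedly combine the two least-probable nodes; the expected code length is the sum of the merged weights.
merge 1/46 + 1/23 → 3/46
merge 3/46 + 11/46 → 7/23
merge 13/46 + 7/23 → 27/46
merge 19/46 + 27/46 → 1
L = 3/46 + 7/23 + 27/46 + 1 = 45/23 ≈ 1.957 bits/symbol.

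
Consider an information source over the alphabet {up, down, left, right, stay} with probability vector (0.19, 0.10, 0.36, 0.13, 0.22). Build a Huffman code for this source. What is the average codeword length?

Repeatedly combine the two least-probable nodes; the expected code length is the sum of the merged weights.
merge 1/10 + 13/100 → 23/100
merge 19/100 + 11/50 → 41/100
merge 23/100 + 9/25 → 59/100
merge 41/100 + 59/100 → 1
L = 23/100 + 41/100 + 59/100 + 1 = 223/100 = 2.23 bits/symbol.

2.23 bits/symbol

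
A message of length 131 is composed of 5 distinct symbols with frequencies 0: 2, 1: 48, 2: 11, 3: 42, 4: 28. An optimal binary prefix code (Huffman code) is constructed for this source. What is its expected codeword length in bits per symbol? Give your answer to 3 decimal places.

2.046 bits/symbol

Probabilities are the counts divided by 131.
Repeatedly combine the two least-probable nodes; the expected code length is the sum of the merged weights.
merge 2/131 + 11/131 → 13/131
merge 13/131 + 28/131 → 41/131
merge 41/131 + 42/131 → 83/131
merge 48/131 + 83/131 → 1
L = 13/131 + 41/131 + 83/131 + 1 = 268/131 ≈ 2.046 bits/symbol.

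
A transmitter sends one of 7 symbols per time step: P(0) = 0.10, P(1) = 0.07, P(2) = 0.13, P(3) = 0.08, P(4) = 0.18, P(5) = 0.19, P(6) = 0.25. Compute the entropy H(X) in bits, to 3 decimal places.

2.675 bits

H = −Σ pᵢ log₂ pᵢ.
−0.10·log₂(0.10) = 0.3322
−0.07·log₂(0.07) = 0.2686
−0.13·log₂(0.13) = 0.3826
−0.08·log₂(0.08) = 0.2915
−0.18·log₂(0.18) = 0.4453
−0.19·log₂(0.19) = 0.4552
−0.25·log₂(0.25) = 0.5000
Sum ≈ 2.6754 → 2.675 bits.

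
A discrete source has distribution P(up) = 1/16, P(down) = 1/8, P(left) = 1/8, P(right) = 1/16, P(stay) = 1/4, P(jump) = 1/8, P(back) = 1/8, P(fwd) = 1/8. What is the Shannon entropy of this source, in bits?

Each probability is a power of 1/2, so log₂(1/p) is an integer.
H = Σ p·log₂(1/p) = 1/16·4 + 1/8·3 + 1/8·3 + 1/16·4 + 1/4·2 + 1/8·3 + 1/8·3 + 1/8·3 = 2.875 bits.

2.875 bits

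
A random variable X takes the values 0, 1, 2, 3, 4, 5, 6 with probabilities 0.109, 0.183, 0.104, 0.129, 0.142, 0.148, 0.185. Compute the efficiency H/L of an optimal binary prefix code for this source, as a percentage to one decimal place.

98.6%

Entropy H = −Σ p log₂ p ≈ 2.7758 bits.
Huffman merges: 13/125+109/1000→213/1000; 129/1000+71/500→271/1000; 37/250+183/1000→331/1000; 37/200+213/1000→199/500; 271/1000+331/1000→301/500; 199/500+301/500→1. L = 563/200 ≈ 2.8150.
Efficiency = H/L = 2.7758/2.8150 = 98.6%.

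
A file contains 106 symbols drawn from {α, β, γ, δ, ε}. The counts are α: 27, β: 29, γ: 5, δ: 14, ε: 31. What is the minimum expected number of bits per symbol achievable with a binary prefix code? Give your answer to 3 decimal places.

2.179 bits/symbol

Probabilities are the counts divided by 106.
Repeatedly combine the two least-probable nodes; the expected code length is the sum of the merged weights.
merge 5/106 + 7/53 → 19/106
merge 19/106 + 27/106 → 23/53
merge 29/106 + 31/106 → 30/53
merge 23/53 + 30/53 → 1
L = 19/106 + 23/53 + 30/53 + 1 = 231/106 ≈ 2.179 bits/symbol.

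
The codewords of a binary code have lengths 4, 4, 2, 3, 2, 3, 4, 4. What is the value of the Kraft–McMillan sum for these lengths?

With common denominator 2^4 = 16: Σ 2^(−ℓᵢ) = 1/16 + 1/16 + 4/16 + 2/16 + 4/16 + 2/16 + 1/16 + 1/16 = 16/16 = 1.

1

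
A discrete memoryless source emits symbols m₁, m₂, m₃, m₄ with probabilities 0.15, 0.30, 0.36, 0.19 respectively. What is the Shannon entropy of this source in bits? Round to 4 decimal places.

1.9175 bits

H = −Σ pᵢ log₂ pᵢ.
−0.15·log₂(0.15) = 0.4105
−0.30·log₂(0.30) = 0.5211
−0.36·log₂(0.36) = 0.5306
−0.19·log₂(0.19) = 0.4552
Sum ≈ 1.9175 → 1.9175 bits.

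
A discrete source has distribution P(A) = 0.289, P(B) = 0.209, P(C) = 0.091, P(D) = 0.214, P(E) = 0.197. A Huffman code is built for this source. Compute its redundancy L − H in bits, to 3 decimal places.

Entropy H = −Σ p log₂ p ≈ 2.2420 bits.
Huffman merges: 91/1000+197/1000→36/125; 209/1000+107/500→423/1000; 36/125+289/1000→577/1000; 423/1000+577/1000→1. L = 286/125 ≈ 2.2880.
L − H = 2.2880 − 2.2420 = 0.046 bits.

0.046 bits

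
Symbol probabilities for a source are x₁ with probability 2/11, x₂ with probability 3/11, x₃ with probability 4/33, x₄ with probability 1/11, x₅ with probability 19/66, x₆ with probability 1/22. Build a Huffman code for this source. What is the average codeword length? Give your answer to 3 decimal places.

Repeatedly combine the two least-probable nodes; the expected code length is the sum of the merged weights.
merge 1/22 + 1/11 → 3/22
merge 4/33 + 3/22 → 17/66
merge 2/11 + 17/66 → 29/66
merge 3/11 + 19/66 → 37/66
merge 29/66 + 37/66 → 1
L = 3/22 + 17/66 + 29/66 + 37/66 + 1 = 79/33 ≈ 2.394 bits/symbol.

2.394 bits/symbol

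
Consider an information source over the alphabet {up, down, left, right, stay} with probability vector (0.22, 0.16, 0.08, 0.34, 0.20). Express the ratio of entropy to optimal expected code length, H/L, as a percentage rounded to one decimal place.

Entropy H = −Σ p log₂ p ≈ 2.1887 bits.
Huffman merges: 2/25+4/25→6/25; 1/5+11/50→21/50; 6/25+17/50→29/50; 21/50+29/50→1. L = 56/25 ≈ 2.2400.
Efficiency = H/L = 2.1887/2.2400 = 97.7%.

97.7%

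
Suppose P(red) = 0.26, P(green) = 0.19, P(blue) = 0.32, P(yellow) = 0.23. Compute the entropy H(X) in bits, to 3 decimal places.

1.974 bits

H = −Σ pᵢ log₂ pᵢ.
−0.26·log₂(0.26) = 0.5053
−0.19·log₂(0.19) = 0.4552
−0.32·log₂(0.32) = 0.5260
−0.23·log₂(0.23) = 0.4877
Sum ≈ 1.9742 → 1.974 bits.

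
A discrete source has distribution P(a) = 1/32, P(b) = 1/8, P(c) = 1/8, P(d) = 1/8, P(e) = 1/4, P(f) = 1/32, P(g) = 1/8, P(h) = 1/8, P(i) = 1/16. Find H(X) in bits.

Each probability is a power of 1/2, so log₂(1/p) is an integer.
H = Σ p·log₂(1/p) = 1/32·5 + 1/8·3 + 1/8·3 + 1/8·3 + 1/4·2 + 1/32·5 + 1/8·3 + 1/8·3 + 1/16·4 = 2.9375 bits.

2.9375 bits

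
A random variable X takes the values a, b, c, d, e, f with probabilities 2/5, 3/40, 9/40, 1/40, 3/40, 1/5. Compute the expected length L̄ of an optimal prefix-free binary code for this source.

Repeatedly combine the two least-probable nodes; the expected code length is the sum of the merged weights.
merge 1/40 + 3/40 → 1/10
merge 3/40 + 1/10 → 7/40
merge 7/40 + 1/5 → 3/8
merge 9/40 + 3/8 → 3/5
merge 2/5 + 3/5 → 1
L = 1/10 + 7/40 + 3/8 + 3/5 + 1 = 9/4 = 2.25 bits/symbol.

2.25 bits/symbol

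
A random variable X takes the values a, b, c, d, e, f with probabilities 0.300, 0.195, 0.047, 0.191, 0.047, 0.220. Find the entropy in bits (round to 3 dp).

2.332 bits

H = −Σ pᵢ log₂ pᵢ.
−0.300·log₂(0.300) = 0.5211
−0.195·log₂(0.195) = 0.4599
−0.047·log₂(0.047) = 0.2073
−0.191·log₂(0.191) = 0.4562
−0.047·log₂(0.047) = 0.2073
−0.220·log₂(0.220) = 0.4806
Sum ≈ 2.3324 → 2.332 bits.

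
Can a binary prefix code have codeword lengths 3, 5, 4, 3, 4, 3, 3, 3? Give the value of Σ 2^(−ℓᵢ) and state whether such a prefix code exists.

0.78125; yes

With common denominator 2^5 = 32: Σ 2^(−ℓᵢ) = 4/32 + 1/32 + 2/32 + 4/32 + 2/32 + 4/32 + 4/32 + 4/32 = 25/32 = 0.78125.
Kraft's inequality requires Σ ≤ 1; here Σ = 0.78125 ≤ 1, so such a prefix code exists.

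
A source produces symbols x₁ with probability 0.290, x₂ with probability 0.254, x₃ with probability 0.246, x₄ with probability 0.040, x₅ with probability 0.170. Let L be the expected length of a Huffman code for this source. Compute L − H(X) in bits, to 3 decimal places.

Entropy H = −Σ p log₂ p ≈ 2.1382 bits.
Huffman merges: 1/25+17/100→21/100; 21/100+123/500→57/125; 127/500+29/100→68/125; 57/125+68/125→1. L = 221/100 ≈ 2.2100.
L − H = 2.2100 − 2.1382 = 0.072 bits.

0.072 bits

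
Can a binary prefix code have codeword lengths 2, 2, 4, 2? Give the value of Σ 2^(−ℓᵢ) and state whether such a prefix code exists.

With common denominator 2^4 = 16: Σ 2^(−ℓᵢ) = 4/16 + 4/16 + 1/16 + 4/16 = 13/16 = 0.8125.
Kraft's inequality requires Σ ≤ 1; here Σ = 0.8125 ≤ 1, so such a prefix code exists.

0.8125; yes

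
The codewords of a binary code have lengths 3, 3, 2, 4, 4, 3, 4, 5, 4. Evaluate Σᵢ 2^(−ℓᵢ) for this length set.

0.90625

With common denominator 2^5 = 32: Σ 2^(−ℓᵢ) = 4/32 + 4/32 + 8/32 + 2/32 + 2/32 + 4/32 + 2/32 + 1/32 + 2/32 = 29/32 = 0.90625.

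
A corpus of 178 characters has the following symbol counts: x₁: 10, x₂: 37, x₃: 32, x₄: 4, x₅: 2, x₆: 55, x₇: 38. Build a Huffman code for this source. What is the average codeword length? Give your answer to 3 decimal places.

2.393 bits/symbol

Probabilities are the counts divided by 178.
Repeatedly combine the two least-probable nodes; the expected code length is the sum of the merged weights.
merge 1/89 + 2/89 → 3/89
merge 3/89 + 5/89 → 8/89
merge 8/89 + 16/89 → 24/89
merge 37/178 + 19/89 → 75/178
merge 24/89 + 55/178 → 103/178
merge 75/178 + 103/178 → 1
L = 3/89 + 8/89 + 24/89 + 75/178 + 103/178 + 1 = 213/89 ≈ 2.393 bits/symbol.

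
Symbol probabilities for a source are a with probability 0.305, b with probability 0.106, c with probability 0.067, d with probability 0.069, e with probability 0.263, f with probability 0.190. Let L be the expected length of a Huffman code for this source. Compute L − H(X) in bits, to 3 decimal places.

Entropy H = −Σ p log₂ p ≈ 2.3551 bits.
Huffman merges: 67/1000+69/1000→17/125; 53/500+17/125→121/500; 19/100+121/500→54/125; 263/1000+61/200→71/125; 54/125+71/125→1. L = 1189/500 ≈ 2.3780.
L − H = 2.3780 − 2.3551 = 0.023 bits.

0.023 bits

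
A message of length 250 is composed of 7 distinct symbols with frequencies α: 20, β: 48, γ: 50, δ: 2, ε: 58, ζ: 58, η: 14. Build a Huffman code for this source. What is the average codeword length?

Probabilities are the counts divided by 250.
Repeatedly combine the two least-probable nodes; the expected code length is the sum of the merged weights.
merge 1/125 + 7/125 → 8/125
merge 8/125 + 2/25 → 18/125
merge 18/125 + 24/125 → 42/125
merge 1/5 + 29/125 → 54/125
merge 29/125 + 42/125 → 71/125
merge 54/125 + 71/125 → 1
L = 8/125 + 18/125 + 42/125 + 54/125 + 71/125 + 1 = 318/125 = 2.544 bits/symbol.

2.544 bits/symbol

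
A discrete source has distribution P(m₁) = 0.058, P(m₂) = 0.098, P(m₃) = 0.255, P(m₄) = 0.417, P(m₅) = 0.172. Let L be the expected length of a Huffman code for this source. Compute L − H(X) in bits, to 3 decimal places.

0.035 bits

Entropy H = −Σ p log₂ p ≈ 2.0324 bits.
Huffman merges: 29/500+49/500→39/250; 39/250+43/250→41/125; 51/200+41/125→583/1000; 417/1000+583/1000→1. L = 2067/1000 ≈ 2.0670.
L − H = 2.0670 − 2.0324 = 0.035 bits.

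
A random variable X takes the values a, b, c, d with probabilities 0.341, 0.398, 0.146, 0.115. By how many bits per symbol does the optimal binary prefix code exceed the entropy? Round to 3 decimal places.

0.041 bits

Entropy H = −Σ p log₂ p ≈ 1.8224 bits.
Huffman merges: 23/200+73/500→261/1000; 261/1000+341/1000→301/500; 199/500+301/500→1. L = 1863/1000 ≈ 1.8630.
L − H = 1.8630 − 1.8224 = 0.041 bits.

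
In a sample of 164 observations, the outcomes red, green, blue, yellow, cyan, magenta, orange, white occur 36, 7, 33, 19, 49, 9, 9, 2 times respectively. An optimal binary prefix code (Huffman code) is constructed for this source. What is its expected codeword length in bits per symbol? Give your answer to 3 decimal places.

Probabilities are the counts divided by 164.
Repeatedly combine the two least-probable nodes; the expected code length is the sum of the merged weights.
merge 1/82 + 7/164 → 9/164
merge 9/164 + 9/164 → 9/82
merge 9/164 + 9/82 → 27/164
merge 19/164 + 27/164 → 23/82
merge 33/164 + 9/41 → 69/164
merge 23/82 + 49/164 → 95/164
merge 69/164 + 95/164 → 1
L = 9/164 + 9/82 + 27/164 + 23/82 + 69/164 + 95/164 + 1 = 107/41 ≈ 2.610 bits/symbol.

2.610 bits/symbol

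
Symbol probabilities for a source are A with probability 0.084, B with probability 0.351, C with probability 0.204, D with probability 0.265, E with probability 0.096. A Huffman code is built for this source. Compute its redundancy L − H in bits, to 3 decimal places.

0.050 bits

Entropy H = −Σ p log₂ p ≈ 2.1305 bits.
Huffman merges: 21/250+12/125→9/50; 9/50+51/250→48/125; 53/200+351/1000→77/125; 48/125+77/125→1. L = 109/50 ≈ 2.1800.
L − H = 2.1800 − 2.1305 = 0.050 bits.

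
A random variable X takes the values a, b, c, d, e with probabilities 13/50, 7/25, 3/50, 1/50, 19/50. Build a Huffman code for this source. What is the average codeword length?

Repeatedly combine the two least-probable nodes; the expected code length is the sum of the merged weights.
merge 1/50 + 3/50 → 2/25
merge 2/25 + 13/50 → 17/50
merge 7/25 + 17/50 → 31/50
merge 19/50 + 31/50 → 1
L = 2/25 + 17/50 + 31/50 + 1 = 51/25 = 2.04 bits/symbol.

2.04 bits/symbol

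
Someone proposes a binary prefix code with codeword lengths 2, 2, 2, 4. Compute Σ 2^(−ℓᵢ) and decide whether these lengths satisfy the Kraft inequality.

With common denominator 2^4 = 16: Σ 2^(−ℓᵢ) = 4/16 + 4/16 + 4/16 + 1/16 = 13/16 = 0.8125.
Kraft's inequality requires Σ ≤ 1; here Σ = 0.8125 ≤ 1, so such a prefix code exists.

0.8125; yes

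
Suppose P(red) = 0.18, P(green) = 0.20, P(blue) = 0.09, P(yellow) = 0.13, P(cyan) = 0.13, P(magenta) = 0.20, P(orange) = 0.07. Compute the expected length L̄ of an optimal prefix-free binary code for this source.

Repeatedly combine the two least-probable nodes; the expected code length is the sum of the merged weights.
merge 7/100 + 9/100 → 4/25
merge 13/100 + 13/100 → 13/50
merge 4/25 + 9/50 → 17/50
merge 1/5 + 1/5 → 2/5
merge 13/50 + 17/50 → 3/5
merge 2/5 + 3/5 → 1
L = 4/25 + 13/50 + 17/50 + 2/5 + 3/5 + 1 = 69/25 = 2.76 bits/symbol.

2.76 bits/symbol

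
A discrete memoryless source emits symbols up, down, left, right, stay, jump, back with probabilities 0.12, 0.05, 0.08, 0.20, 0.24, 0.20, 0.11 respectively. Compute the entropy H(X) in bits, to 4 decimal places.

H = −Σ pᵢ log₂ pᵢ.
−0.12·log₂(0.12) = 0.3671
−0.05·log₂(0.05) = 0.2161
−0.08·log₂(0.08) = 0.2915
−0.20·log₂(0.20) = 0.4644
−0.24·log₂(0.24) = 0.4941
−0.20·log₂(0.20) = 0.4644
−0.11·log₂(0.11) = 0.3503
Sum ≈ 2.6479 → 2.6479 bits.

2.6479 bits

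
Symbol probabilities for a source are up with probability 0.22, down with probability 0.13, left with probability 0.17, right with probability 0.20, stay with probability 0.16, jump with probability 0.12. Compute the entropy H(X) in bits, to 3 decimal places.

H = −Σ pᵢ log₂ pᵢ.
−0.22·log₂(0.22) = 0.4806
−0.13·log₂(0.13) = 0.3826
−0.17·log₂(0.17) = 0.4346
−0.20·log₂(0.20) = 0.4644
−0.16·log₂(0.16) = 0.4230
−0.12·log₂(0.12) = 0.3671
Sum ≈ 2.5523 → 2.552 bits.

2.552 bits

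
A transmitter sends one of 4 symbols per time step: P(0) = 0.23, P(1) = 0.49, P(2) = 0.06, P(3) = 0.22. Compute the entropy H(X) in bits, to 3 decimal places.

H = −Σ pᵢ log₂ pᵢ.
−0.23·log₂(0.23) = 0.4877
−0.49·log₂(0.49) = 0.5043
−0.06·log₂(0.06) = 0.2435
−0.22·log₂(0.22) = 0.4806
Sum ≈ 1.7161 → 1.716 bits.

1.716 bits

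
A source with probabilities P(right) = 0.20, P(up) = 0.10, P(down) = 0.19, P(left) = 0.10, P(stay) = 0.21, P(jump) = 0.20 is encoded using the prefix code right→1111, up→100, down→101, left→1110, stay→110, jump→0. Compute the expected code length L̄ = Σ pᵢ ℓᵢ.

2.9 bits/symbol

L̄ = Σ pᵢ·ℓᵢ = 0.20·4 + 0.10·3 + 0.19·3 + 0.10·4 + 0.21·3 + 0.20·1 = 2.9 bits/symbol.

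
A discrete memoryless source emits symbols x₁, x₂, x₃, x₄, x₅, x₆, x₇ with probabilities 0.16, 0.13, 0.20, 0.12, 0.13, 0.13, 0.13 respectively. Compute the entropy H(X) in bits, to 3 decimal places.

H = −Σ pᵢ log₂ pᵢ.
−0.16·log₂(0.16) = 0.4230
−0.13·log₂(0.13) = 0.3826
−0.20·log₂(0.20) = 0.4644
−0.12·log₂(0.12) = 0.3671
−0.13·log₂(0.13) = 0.3826
−0.13·log₂(0.13) = 0.3826
−0.13·log₂(0.13) = 0.3826
Sum ≈ 2.7850 → 2.785 bits.

2.785 bits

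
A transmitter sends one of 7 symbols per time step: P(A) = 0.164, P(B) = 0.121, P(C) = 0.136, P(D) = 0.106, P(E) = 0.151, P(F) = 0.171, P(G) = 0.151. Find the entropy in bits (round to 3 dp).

H = −Σ pᵢ log₂ pᵢ.
−0.164·log₂(0.164) = 0.4278
−0.121·log₂(0.121) = 0.3687
−0.136·log₂(0.136) = 0.3915
−0.106·log₂(0.106) = 0.3432
−0.151·log₂(0.151) = 0.4118
−0.171·log₂(0.171) = 0.4357
−0.151·log₂(0.151) = 0.4118
Sum ≈ 2.7905 → 2.790 bits.

2.790 bits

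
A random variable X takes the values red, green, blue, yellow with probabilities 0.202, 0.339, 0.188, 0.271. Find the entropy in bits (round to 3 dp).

H = −Σ pᵢ log₂ pᵢ.
−0.202·log₂(0.202) = 0.4661
−0.339·log₂(0.339) = 0.5291
−0.188·log₂(0.188) = 0.4533
−0.271·log₂(0.271) = 0.5105
Sum ≈ 1.9590 → 1.959 bits.

1.959 bits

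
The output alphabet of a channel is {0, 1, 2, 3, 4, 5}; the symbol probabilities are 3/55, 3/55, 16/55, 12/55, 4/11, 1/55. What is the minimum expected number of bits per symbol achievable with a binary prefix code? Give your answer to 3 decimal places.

2.182 bits/symbol

Repeatedly combine the two least-probable nodes; the expected code length is the sum of the merged weights.
merge 1/55 + 3/55 → 4/55
merge 3/55 + 4/55 → 7/55
merge 7/55 + 12/55 → 19/55
merge 16/55 + 19/55 → 7/11
merge 4/11 + 7/11 → 1
L = 4/55 + 7/55 + 19/55 + 7/11 + 1 = 24/11 ≈ 2.182 bits/symbol.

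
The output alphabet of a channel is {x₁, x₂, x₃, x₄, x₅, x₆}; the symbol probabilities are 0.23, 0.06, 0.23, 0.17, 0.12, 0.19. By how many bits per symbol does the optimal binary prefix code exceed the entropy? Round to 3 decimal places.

Entropy H = −Σ p log₂ p ≈ 2.4757 bits.
Huffman merges: 3/50+3/25→9/50; 17/100+9/50→7/20; 19/100+23/100→21/50; 23/100+7/20→29/50; 21/50+29/50→1. L = 253/100 ≈ 2.5300.
L − H = 2.5300 − 2.4757 = 0.054 bits.

0.054 bits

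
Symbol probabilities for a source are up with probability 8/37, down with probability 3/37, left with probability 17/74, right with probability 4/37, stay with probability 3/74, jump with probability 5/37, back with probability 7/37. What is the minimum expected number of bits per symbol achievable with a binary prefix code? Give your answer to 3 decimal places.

2.676 bits/symbol

Repeatedly combine the two least-probable nodes; the expected code length is the sum of the merged weights.
merge 3/74 + 3/37 → 9/74
merge 4/37 + 9/74 → 17/74
merge 5/37 + 7/37 → 12/37
merge 8/37 + 17/74 → 33/74
merge 17/74 + 12/37 → 41/74
merge 33/74 + 41/74 → 1
L = 9/74 + 17/74 + 12/37 + 33/74 + 41/74 + 1 = 99/37 ≈ 2.676 bits/symbol.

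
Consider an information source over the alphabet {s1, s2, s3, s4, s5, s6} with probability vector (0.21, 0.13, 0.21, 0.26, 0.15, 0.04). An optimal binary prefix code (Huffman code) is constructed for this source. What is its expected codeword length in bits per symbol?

2.49 bits/symbol

Repeatedly combine the two least-probable nodes; the expected code length is the sum of the merged weights.
merge 1/25 + 13/100 → 17/100
merge 3/20 + 17/100 → 8/25
merge 21/100 + 21/100 → 21/50
merge 13/50 + 8/25 → 29/50
merge 21/50 + 29/50 → 1
L = 17/100 + 8/25 + 21/50 + 29/50 + 1 = 249/100 = 2.49 bits/symbol.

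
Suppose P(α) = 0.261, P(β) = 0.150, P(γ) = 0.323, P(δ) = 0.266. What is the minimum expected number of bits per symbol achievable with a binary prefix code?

2 bits/symbol

Repeatedly combine the two least-probable nodes; the expected code length is the sum of the merged weights.
merge 3/20 + 261/1000 → 411/1000
merge 133/500 + 323/1000 → 589/1000
merge 411/1000 + 589/1000 → 1
L = 411/1000 + 589/1000 + 1 = 2 bits/symbol.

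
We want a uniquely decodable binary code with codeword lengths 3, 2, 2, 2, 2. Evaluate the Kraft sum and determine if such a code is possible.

1.125; no

With common denominator 2^3 = 8: Σ 2^(−ℓᵢ) = 1/8 + 2/8 + 2/8 + 2/8 + 2/8 = 9/8 = 1.125.
Kraft's inequality requires Σ ≤ 1; here Σ = 1.125 > 1, so no such prefix code exists.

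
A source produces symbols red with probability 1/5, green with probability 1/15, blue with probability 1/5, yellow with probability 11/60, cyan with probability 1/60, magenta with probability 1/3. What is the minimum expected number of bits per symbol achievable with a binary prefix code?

2.35 bits/symbol

Repeatedly combine the two least-probable nodes; the expected code length is the sum of the merged weights.
merge 1/60 + 1/15 → 1/12
merge 1/12 + 11/60 → 4/15
merge 1/5 + 1/5 → 2/5
merge 4/15 + 1/3 → 3/5
merge 2/5 + 3/5 → 1
L = 1/12 + 4/15 + 2/5 + 3/5 + 1 = 47/20 = 2.35 bits/symbol.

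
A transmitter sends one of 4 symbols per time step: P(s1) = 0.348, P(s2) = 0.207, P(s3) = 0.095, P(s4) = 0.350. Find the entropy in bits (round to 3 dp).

H = −Σ pᵢ log₂ pᵢ.
−0.348·log₂(0.348) = 0.5299
−0.207·log₂(0.207) = 0.4704
−0.095·log₂(0.095) = 0.3226
−0.350·log₂(0.350) = 0.5301
Sum ≈ 1.8530 → 1.853 bits.

1.853 bits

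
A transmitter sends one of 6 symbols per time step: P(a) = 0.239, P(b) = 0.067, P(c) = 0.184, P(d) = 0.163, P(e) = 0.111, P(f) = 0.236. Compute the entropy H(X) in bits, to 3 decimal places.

H = −Σ pᵢ log₂ pᵢ.
−0.239·log₂(0.239) = 0.4935
−0.067·log₂(0.067) = 0.2613
−0.184·log₂(0.184) = 0.4494
−0.163·log₂(0.163) = 0.4266
−0.111·log₂(0.111) = 0.3520
−0.236·log₂(0.236) = 0.4916
Sum ≈ 2.4744 → 2.474 bits.

2.474 bits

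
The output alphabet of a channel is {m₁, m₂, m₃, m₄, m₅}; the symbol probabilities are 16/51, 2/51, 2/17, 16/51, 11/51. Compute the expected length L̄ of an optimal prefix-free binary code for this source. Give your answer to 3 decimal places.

2.157 bits/symbol

Repeatedly combine the two least-probable nodes; the expected code length is the sum of the merged weights.
merge 2/51 + 2/17 → 8/51
merge 8/51 + 11/51 → 19/51
merge 16/51 + 16/51 → 32/51
merge 19/51 + 32/51 → 1
L = 8/51 + 19/51 + 32/51 + 1 = 110/51 ≈ 2.157 bits/symbol.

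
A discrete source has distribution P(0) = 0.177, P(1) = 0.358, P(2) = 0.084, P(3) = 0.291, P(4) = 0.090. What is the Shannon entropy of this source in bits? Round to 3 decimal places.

H = −Σ pᵢ log₂ pᵢ.
−0.177·log₂(0.177) = 0.4422
−0.358·log₂(0.358) = 0.5305
−0.084·log₂(0.084) = 0.3002
−0.291·log₂(0.291) = 0.5182
−0.090·log₂(0.090) = 0.3127
Sum ≈ 2.1038 → 2.104 bits.

2.104 bits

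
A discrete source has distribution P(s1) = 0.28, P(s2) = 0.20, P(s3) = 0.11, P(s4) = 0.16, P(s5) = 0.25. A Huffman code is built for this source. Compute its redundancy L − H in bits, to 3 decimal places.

0.018 bits

Entropy H = −Σ p log₂ p ≈ 2.2519 bits.
Huffman merges: 11/100+4/25→27/100; 1/5+1/4→9/20; 27/100+7/25→11/20; 9/20+11/20→1. L = 227/100 ≈ 2.2700.
L − H = 2.2700 − 2.2519 = 0.018 bits.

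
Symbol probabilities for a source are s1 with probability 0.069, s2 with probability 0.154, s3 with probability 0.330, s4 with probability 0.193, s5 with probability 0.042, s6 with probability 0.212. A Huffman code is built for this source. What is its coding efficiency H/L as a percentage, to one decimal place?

98.2%

Entropy H = −Σ p log₂ p ≈ 2.3342 bits.
Huffman merges: 21/500+69/1000→111/1000; 111/1000+77/500→53/200; 193/1000+53/250→81/200; 53/200+33/100→119/200; 81/200+119/200→1. L = 297/125 ≈ 2.3760.
Efficiency = H/L = 2.3342/2.3760 = 98.2%.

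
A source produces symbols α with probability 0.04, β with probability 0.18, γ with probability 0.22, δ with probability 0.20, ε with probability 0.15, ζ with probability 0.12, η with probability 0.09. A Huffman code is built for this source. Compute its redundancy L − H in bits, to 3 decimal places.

Entropy H = −Σ p log₂ p ≈ 2.6663 bits.
Huffman merges: 1/25+9/100→13/100; 3/25+13/100→1/4; 3/20+9/50→33/100; 1/5+11/50→21/50; 1/4+33/100→29/50; 21/50+29/50→1. L = 271/100 ≈ 2.7100.
L − H = 2.7100 − 2.6663 = 0.044 bits.

0.044 bits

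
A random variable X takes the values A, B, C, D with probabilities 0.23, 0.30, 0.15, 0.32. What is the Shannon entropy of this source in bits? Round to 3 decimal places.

1.945 bits

H = −Σ pᵢ log₂ pᵢ.
−0.23·log₂(0.23) = 0.4877
−0.30·log₂(0.30) = 0.5211
−0.15·log₂(0.15) = 0.4105
−0.32·log₂(0.32) = 0.5260
Sum ≈ 1.9453 → 1.945 bits.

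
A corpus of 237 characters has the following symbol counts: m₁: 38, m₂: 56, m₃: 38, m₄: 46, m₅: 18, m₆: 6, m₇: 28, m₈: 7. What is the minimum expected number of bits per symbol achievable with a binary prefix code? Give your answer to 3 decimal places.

Probabilities are the counts divided by 237.
Repeatedly combine the two least-probable nodes; the expected code length is the sum of the merged weights.
merge 2/79 + 7/237 → 13/237
merge 13/237 + 6/79 → 31/237
merge 28/237 + 31/237 → 59/237
merge 38/237 + 38/237 → 76/237
merge 46/237 + 56/237 → 34/79
merge 59/237 + 76/237 → 45/79
merge 34/79 + 45/79 → 1
L = 13/237 + 31/237 + 59/237 + 76/237 + 34/79 + 45/79 + 1 = 653/237 ≈ 2.755 bits/symbol.

2.755 bits/symbol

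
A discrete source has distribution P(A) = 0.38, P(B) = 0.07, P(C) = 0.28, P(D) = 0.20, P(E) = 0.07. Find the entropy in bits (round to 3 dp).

2.046 bits

H = −Σ pᵢ log₂ pᵢ.
−0.38·log₂(0.38) = 0.5305
−0.07·log₂(0.07) = 0.2686
−0.28·log₂(0.28) = 0.5142
−0.20·log₂(0.20) = 0.4644
−0.07·log₂(0.07) = 0.2686
Sum ≈ 2.0462 → 2.046 bits.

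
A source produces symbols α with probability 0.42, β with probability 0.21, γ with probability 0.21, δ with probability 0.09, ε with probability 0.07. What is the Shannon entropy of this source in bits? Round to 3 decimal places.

2.053 bits

H = −Σ pᵢ log₂ pᵢ.
−0.42·log₂(0.42) = 0.5256
−0.21·log₂(0.21) = 0.4728
−0.21·log₂(0.21) = 0.4728
−0.09·log₂(0.09) = 0.3127
−0.07·log₂(0.07) = 0.2686
Sum ≈ 2.0525 → 2.053 bits.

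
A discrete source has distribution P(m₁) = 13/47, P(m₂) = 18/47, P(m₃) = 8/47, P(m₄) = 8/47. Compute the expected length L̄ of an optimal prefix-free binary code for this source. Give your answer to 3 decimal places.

Repeatedly combine the two least-probable nodes; the expected code length is the sum of the merged weights.
merge 8/47 + 8/47 → 16/47
merge 13/47 + 16/47 → 29/47
merge 18/47 + 29/47 → 1
L = 16/47 + 29/47 + 1 = 92/47 ≈ 1.957 bits/symbol.

1.957 bits/symbol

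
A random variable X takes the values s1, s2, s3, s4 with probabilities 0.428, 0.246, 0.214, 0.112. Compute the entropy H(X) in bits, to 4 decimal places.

H = −Σ pᵢ log₂ pᵢ.
−0.428·log₂(0.428) = 0.5240
−0.246·log₂(0.246) = 0.4977
−0.214·log₂(0.214) = 0.4760
−0.112·log₂(0.112) = 0.3537
Sum ≈ 1.8515 → 1.8515 bits.

1.8515 bits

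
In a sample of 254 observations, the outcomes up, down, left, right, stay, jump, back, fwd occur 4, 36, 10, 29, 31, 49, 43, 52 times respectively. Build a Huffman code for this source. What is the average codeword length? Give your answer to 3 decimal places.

2.827 bits/symbol

Probabilities are the counts divided by 254.
Repeatedly combine the two least-probable nodes; the expected code length is the sum of the merged weights.
merge 2/127 + 5/127 → 7/127
merge 7/127 + 29/254 → 43/254
merge 31/254 + 18/127 → 67/254
merge 43/254 + 43/254 → 43/127
merge 49/254 + 26/127 → 101/254
merge 67/254 + 43/127 → 153/254
merge 101/254 + 153/254 → 1
L = 7/127 + 43/254 + 67/254 + 43/127 + 101/254 + 153/254 + 1 = 359/127 ≈ 2.827 bits/symbol.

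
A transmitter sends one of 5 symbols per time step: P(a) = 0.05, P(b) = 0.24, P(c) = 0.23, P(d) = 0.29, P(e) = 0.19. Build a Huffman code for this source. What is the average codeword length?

Repeatedly combine the two least-probable nodes; the expected code length is the sum of the merged weights.
merge 1/20 + 19/100 → 6/25
merge 23/100 + 6/25 → 47/100
merge 6/25 + 29/100 → 53/100
merge 47/100 + 53/100 → 1
L = 6/25 + 47/100 + 53/100 + 1 = 56/25 = 2.24 bits/symbol.

2.24 bits/symbol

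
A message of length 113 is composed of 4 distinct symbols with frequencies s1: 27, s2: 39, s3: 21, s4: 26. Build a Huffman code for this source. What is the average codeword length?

Probabilities are the counts divided by 113.
Repeatedly combine the two least-probable nodes; the expected code length is the sum of the merged weights.
merge 21/113 + 26/113 → 47/113
merge 27/113 + 39/113 → 66/113
merge 47/113 + 66/113 → 1
L = 47/113 + 66/113 + 1 = 2 bits/symbol.

2 bits/symbol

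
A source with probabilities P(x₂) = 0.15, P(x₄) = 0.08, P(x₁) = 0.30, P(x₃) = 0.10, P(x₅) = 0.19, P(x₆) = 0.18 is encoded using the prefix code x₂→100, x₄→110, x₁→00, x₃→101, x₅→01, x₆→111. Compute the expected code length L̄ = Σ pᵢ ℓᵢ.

L̄ = Σ pᵢ·ℓᵢ = 0.15·3 + 0.08·3 + 0.30·2 + 0.10·3 + 0.19·2 + 0.18·3 = 2.51 bits/symbol.

2.51 bits/symbol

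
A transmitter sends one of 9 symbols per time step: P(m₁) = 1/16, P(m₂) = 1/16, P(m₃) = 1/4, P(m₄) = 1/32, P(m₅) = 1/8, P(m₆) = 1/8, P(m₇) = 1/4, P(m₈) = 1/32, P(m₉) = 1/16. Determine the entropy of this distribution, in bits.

2.8125 bits

Each probability is a power of 1/2, so log₂(1/p) is an integer.
H = Σ p·log₂(1/p) = 1/16·4 + 1/16·4 + 1/4·2 + 1/32·5 + 1/8·3 + 1/8·3 + 1/4·2 + 1/32·5 + 1/16·4 = 2.8125 bits.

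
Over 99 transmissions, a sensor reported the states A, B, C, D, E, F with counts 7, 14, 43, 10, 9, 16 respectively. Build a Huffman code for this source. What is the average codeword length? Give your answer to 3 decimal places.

2.293 bits/symbol

Probabilities are the counts divided by 99.
Repeatedly combine the two least-probable nodes; the expected code length is the sum of the merged weights.
merge 7/99 + 1/11 → 16/99
merge 10/99 + 14/99 → 8/33
merge 16/99 + 16/99 → 32/99
merge 8/33 + 32/99 → 56/99
merge 43/99 + 56/99 → 1
L = 16/99 + 8/33 + 32/99 + 56/99 + 1 = 227/99 ≈ 2.293 bits/symbol.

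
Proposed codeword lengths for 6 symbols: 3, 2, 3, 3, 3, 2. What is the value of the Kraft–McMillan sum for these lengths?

With common denominator 2^3 = 8: Σ 2^(−ℓᵢ) = 1/8 + 2/8 + 1/8 + 1/8 + 1/8 + 2/8 = 8/8 = 1.

1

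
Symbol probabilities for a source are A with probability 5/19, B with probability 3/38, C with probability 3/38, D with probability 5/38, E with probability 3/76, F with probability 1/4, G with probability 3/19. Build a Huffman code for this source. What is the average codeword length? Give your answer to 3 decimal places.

Repeatedly combine the two least-probable nodes; the expected code length is the sum of the merged weights.
merge 3/76 + 3/38 → 9/76
merge 3/38 + 9/76 → 15/76
merge 5/38 + 3/19 → 11/38
merge 15/76 + 1/4 → 17/38
merge 5/19 + 11/38 → 21/38
merge 17/38 + 21/38 → 1
L = 9/76 + 15/76 + 11/38 + 17/38 + 21/38 + 1 = 99/38 ≈ 2.605 bits/symbol.

2.605 bits/symbol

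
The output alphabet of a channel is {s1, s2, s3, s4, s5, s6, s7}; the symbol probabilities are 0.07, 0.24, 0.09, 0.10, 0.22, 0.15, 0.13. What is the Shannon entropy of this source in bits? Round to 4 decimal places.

2.6813 bits

H = −Σ pᵢ log₂ pᵢ.
−0.07·log₂(0.07) = 0.2686
−0.24·log₂(0.24) = 0.4941
−0.09·log₂(0.09) = 0.3127
−0.10·log₂(0.10) = 0.3322
−0.22·log₂(0.22) = 0.4806
−0.15·log₂(0.15) = 0.4105
−0.13·log₂(0.13) = 0.3826
Sum ≈ 2.6813 → 2.6813 bits.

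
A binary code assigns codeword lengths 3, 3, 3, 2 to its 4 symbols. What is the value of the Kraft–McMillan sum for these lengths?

With common denominator 2^3 = 8: Σ 2^(−ℓᵢ) = 1/8 + 1/8 + 1/8 + 2/8 = 5/8 = 0.625.

0.625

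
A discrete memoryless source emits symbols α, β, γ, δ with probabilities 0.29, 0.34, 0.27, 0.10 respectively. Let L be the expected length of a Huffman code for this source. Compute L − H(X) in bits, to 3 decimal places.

0.111 bits

Entropy H = −Σ p log₂ p ≈ 1.8893 bits.
Huffman merges: 1/10+27/100→37/100; 29/100+17/50→63/100; 37/100+63/100→1. L = 2 ≈ 2.0000.
L − H = 2.0000 − 1.8893 = 0.111 bits.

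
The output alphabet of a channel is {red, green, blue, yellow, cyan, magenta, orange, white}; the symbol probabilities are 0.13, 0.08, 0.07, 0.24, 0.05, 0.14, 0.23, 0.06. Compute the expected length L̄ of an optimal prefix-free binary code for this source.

2.79 bits/symbol

Repeatedly combine the two least-probable nodes; the expected code length is the sum of the merged weights.
merge 1/20 + 3/50 → 11/100
merge 7/100 + 2/25 → 3/20
merge 11/100 + 13/100 → 6/25
merge 7/50 + 3/20 → 29/100
merge 23/100 + 6/25 → 47/100
merge 6/25 + 29/100 → 53/100
merge 47/100 + 53/100 → 1
L = 11/100 + 3/20 + 6/25 + 29/100 + 47/100 + 53/100 + 1 = 279/100 = 2.79 bits/symbol.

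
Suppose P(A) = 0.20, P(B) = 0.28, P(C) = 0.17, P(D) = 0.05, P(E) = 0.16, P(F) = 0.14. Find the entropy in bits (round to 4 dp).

2.4494 bits

H = −Σ pᵢ log₂ pᵢ.
−0.20·log₂(0.20) = 0.4644
−0.28·log₂(0.28) = 0.5142
−0.17·log₂(0.17) = 0.4346
−0.05·log₂(0.05) = 0.2161
−0.16·log₂(0.16) = 0.4230
−0.14·log₂(0.14) = 0.3971
Sum ≈ 2.4494 → 2.4494 bits.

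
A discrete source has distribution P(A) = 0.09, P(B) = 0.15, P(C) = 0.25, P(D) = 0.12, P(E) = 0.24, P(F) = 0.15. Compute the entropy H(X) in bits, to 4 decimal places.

H = −Σ pᵢ log₂ pᵢ.
−0.09·log₂(0.09) = 0.3127
−0.15·log₂(0.15) = 0.4105
−0.25·log₂(0.25) = 0.5000
−0.12·log₂(0.12) = 0.3671
−0.24·log₂(0.24) = 0.4941
−0.15·log₂(0.15) = 0.4105
Sum ≈ 2.4949 → 2.4949 bits.

2.4949 bits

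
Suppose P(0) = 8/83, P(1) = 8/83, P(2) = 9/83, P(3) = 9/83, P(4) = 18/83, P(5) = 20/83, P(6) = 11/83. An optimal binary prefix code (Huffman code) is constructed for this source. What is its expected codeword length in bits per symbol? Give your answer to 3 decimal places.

2.735 bits/symbol

Repeatedly combine the two least-probable nodes; the expected code length is the sum of the merged weights.
merge 8/83 + 8/83 → 16/83
merge 9/83 + 9/83 → 18/83
merge 11/83 + 16/83 → 27/83
merge 18/83 + 18/83 → 36/83
merge 20/83 + 27/83 → 47/83
merge 36/83 + 47/83 → 1
L = 16/83 + 18/83 + 27/83 + 36/83 + 47/83 + 1 = 227/83 ≈ 2.735 bits/symbol.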